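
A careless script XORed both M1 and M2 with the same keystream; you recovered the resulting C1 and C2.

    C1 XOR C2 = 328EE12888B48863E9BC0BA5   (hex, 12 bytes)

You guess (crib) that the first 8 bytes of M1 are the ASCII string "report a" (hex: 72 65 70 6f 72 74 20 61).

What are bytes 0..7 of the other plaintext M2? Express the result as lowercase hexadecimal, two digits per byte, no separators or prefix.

Since C1 ⊕ C2 = M1 ⊕ M2, XORing with the guessed M1 bytes yields the corresponding M2 bytes: M2 = (C1 ⊕ C2) ⊕ M1.
32 ⊕ 72 = 40
8e ⊕ 65 = eb
e1 ⊕ 70 = 91
28 ⊕ 6f = 47
88 ⊕ 72 = fa
b4 ⊕ 74 = c0
88 ⊕ 20 = a8
63 ⊕ 61 = 02

40eb9147fac0a802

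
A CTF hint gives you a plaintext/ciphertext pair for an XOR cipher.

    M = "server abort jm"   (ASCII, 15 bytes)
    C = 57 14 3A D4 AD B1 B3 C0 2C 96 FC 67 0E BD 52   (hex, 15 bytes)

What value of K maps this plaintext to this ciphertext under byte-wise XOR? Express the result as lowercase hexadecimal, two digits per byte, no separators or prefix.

Since C = M ⊕ K, XORing both sides with M gives K = M ⊕ C.
byte 0: 73 xor 57 = 24
byte 1: 65 xor 14 = 71
byte 2: 72 xor 3a = 48
byte 3: 76 xor d4 = a2
byte 4: 65 xor ad = c8
byte 5: 72 xor b1 = c3
byte 6: 20 xor b3 = 93
byte 7: 61 xor c0 = a1
byte 8: 62 xor 2c = 4e
byte 9: 6f xor 96 = f9
byte 10: 72 xor fc = 8e
byte 11: 74 xor 67 = 13
byte 12: 20 xor 0e = 2e
byte 13: 6a xor bd = d7
byte 14: 6d xor 52 = 3f

247148a2c8c393a14ef98e132ed73f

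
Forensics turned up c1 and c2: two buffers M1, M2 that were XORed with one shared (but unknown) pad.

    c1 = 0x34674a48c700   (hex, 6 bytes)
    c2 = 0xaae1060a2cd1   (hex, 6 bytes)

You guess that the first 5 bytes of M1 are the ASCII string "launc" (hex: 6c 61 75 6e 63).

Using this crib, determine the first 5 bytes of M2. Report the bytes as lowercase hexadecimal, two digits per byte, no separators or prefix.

First, c1 ⊕ c2 = (M1 ⊕ K) ⊕ (M2 ⊕ K) = M1 ⊕ M2, so the key drops out. Then M2 = (M1 ⊕ M2) ⊕ M1 over the first 5 bytes.
byte 0: (34 ^ aa) ^ 6c = 9e ^ 6c = f2
byte 1: (67 ^ e1) ^ 61 = 86 ^ 61 = e7
byte 2: (4a ^ 06) ^ 75 = 4c ^ 75 = 39
byte 3: (48 ^ 0a) ^ 6e = 42 ^ 6e = 2c
byte 4: (c7 ^ 2c) ^ 63 = eb ^ 63 = 88

f2e7392c88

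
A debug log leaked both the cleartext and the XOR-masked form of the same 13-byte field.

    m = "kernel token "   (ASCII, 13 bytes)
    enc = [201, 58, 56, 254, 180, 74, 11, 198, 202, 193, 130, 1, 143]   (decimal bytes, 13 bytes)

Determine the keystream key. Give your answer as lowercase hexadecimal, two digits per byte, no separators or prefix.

a25f4a90d1262bb2a5aae76faf

Since enc = m ⊕ key, XORing both sides with m gives key = m ⊕ enc.
107 ⊕ 201 = 162
101 ⊕  58 =  95
114 ⊕  56 =  74
110 ⊕ 254 = 144
101 ⊕ 180 = 209
108 ⊕  74 =  38
 32 ⊕  11 =  43
116 ⊕ 198 = 178
111 ⊕ 202 = 165
107 ⊕ 193 = 170
101 ⊕ 130 = 231
110 ⊕   1 = 111
 32 ⊕ 143 = 175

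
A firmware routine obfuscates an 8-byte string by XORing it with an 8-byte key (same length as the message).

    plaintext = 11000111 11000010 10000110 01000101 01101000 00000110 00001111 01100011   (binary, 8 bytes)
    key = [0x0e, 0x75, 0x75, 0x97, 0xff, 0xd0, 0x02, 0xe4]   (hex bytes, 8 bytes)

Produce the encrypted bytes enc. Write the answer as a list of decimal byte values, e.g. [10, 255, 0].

[201, 183, 243, 210, 151, 214, 13, 135]

XOR is its own inverse, so applying the key byte-wise gives the result directly.
c7 xor 0e = c9
c2 xor 75 = b7
86 xor 75 = f3
45 xor 97 = d2
68 xor ff = 97
06 xor d0 = d6
0f xor 02 = 0d
63 xor e4 = 87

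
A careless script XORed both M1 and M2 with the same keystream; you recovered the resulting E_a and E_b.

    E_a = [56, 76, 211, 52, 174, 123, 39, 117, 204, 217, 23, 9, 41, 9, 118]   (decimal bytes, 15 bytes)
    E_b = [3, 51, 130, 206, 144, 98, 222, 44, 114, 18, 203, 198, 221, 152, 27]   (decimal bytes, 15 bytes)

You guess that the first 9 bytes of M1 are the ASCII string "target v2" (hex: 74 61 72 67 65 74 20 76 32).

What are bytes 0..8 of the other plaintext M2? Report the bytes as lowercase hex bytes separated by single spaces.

First, E_a ⊕ E_b = (M1 ⊕ K) ⊕ (M2 ⊕ K) = M1 ⊕ M2, so the key drops out. Then M2 = (M1 ⊕ M2) ⊕ M1 over the first 9 bytes.
byte 0: (38 ^ 03) ^ 74 = 3b ^ 74 = 4f
byte 1: (4c ^ 33) ^ 61 = 7f ^ 61 = 1e
byte 2: (d3 ^ 82) ^ 72 = 51 ^ 72 = 23
byte 3: (34 ^ ce) ^ 67 = fa ^ 67 = 9d
byte 4: (ae ^ 90) ^ 65 = 3e ^ 65 = 5b
byte 5: (7b ^ 62) ^ 74 = 19 ^ 74 = 6d
byte 6: (27 ^ de) ^ 20 = f9 ^ 20 = d9
byte 7: (75 ^ 2c) ^ 76 = 59 ^ 76 = 2f
byte 8: (cc ^ 72) ^ 32 = be ^ 32 = 8c

4f 1e 23 9d 5b 6d d9 2f 8c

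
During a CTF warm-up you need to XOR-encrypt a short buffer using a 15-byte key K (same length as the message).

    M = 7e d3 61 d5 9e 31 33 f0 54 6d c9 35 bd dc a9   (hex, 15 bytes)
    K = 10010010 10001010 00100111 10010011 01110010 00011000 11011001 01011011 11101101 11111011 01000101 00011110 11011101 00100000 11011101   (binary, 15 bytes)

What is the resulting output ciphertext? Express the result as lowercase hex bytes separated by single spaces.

126 ^ 146 = 236
211 ^ 138 =  89
 97 ^  39 =  70
213 ^ 147 =  70
158 ^ 114 = 236
 49 ^  24 =  41
 51 ^ 217 = 234
240 ^  91 = 171
 84 ^ 237 = 185
109 ^ 251 = 150
201 ^  69 = 140
 53 ^  30 =  43
189 ^ 221 =  96
220 ^  32 = 252
169 ^ 221 = 116

ec 59 46 46 ec 29 ea ab b9 96 8c 2b 60 fc 74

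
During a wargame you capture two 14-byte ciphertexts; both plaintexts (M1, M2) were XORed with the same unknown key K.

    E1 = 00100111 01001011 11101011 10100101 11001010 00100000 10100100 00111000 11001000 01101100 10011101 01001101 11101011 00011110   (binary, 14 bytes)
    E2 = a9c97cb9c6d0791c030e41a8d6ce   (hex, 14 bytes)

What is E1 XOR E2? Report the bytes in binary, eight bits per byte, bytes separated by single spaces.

E1 ⊕ E2 = (M1 ⊕ K) ⊕ (M2 ⊕ K) = M1 ⊕ M2 — the shared key cancels under XOR.
byte 0: 27 ^ a9 = 8e
byte 1: 4b ^ c9 = 82
byte 2: eb ^ 7c = 97
byte 3: a5 ^ b9 = 1c
byte 4: ca ^ c6 = 0c
byte 5: 20 ^ d0 = f0
byte 6: a4 ^ 79 = dd
byte 7: 38 ^ 1c = 24
byte 8: c8 ^ 03 = cb
byte 9: 6c ^ 0e = 62
byte 10: 9d ^ 41 = dc
byte 11: 4d ^ a8 = e5
byte 12: eb ^ d6 = 3d
byte 13: 1e ^ ce = d0

10001110 10000010 10010111 00011100 00001100 11110000 11011101 00100100 11001011 01100010 11011100 11100101 00111101 11010000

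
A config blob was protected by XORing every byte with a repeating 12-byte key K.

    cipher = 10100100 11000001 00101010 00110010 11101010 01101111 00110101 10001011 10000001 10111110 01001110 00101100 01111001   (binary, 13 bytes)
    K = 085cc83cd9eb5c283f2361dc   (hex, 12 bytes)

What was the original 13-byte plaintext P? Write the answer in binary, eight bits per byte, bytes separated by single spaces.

The 12-byte key repeats, so the effective keystream is 08 5c c8 3c d9 eb 5c 28 3f 23 61 dc 08.
byte 0: a4 xor 08 = ac
byte 1: c1 xor 5c = 9d
byte 2: 2a xor c8 = e2
byte 3: 32 xor 3c = 0e
byte 4: ea xor d9 = 33
byte 5: 6f xor eb = 84
byte 6: 35 xor 5c = 69
byte 7: 8b xor 28 = a3
byte 8: 81 xor 3f = be
byte 9: be xor 23 = 9d
byte 10: 4e xor 61 = 2f
byte 11: 2c xor dc = f0
byte 12: 79 xor 08 = 71

10101100 10011101 11100010 00001110 00110011 10000100 01101001 10100011 10111110 10011101 00101111 11110000 01110001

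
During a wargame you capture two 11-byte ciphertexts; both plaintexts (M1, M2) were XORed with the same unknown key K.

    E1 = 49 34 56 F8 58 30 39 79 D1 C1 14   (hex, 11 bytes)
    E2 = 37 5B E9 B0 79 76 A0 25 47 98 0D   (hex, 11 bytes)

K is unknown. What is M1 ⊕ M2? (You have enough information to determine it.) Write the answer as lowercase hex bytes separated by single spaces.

7e 6f bf 48 21 46 99 5c 96 59 19

E1 ⊕ E2 = (M1 ⊕ K) ⊕ (M2 ⊕ K) = M1 ⊕ M2 — the shared key cancels under XOR.
49 xor 37 = 7e
34 xor 5b = 6f
56 xor e9 = bf
f8 xor b0 = 48
58 xor 79 = 21
30 xor 76 = 46
39 xor a0 = 99
79 xor 25 = 5c
d1 xor 47 = 96
c1 xor 98 = 59
14 xor 0d = 19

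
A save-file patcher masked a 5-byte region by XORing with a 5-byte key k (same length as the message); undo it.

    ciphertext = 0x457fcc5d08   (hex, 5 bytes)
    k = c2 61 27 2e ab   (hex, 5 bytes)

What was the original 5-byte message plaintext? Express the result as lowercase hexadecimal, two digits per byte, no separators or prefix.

871eeb73a3

01000101 XOR 11000010 = 10000111
01111111 XOR 01100001 = 00011110
11001100 XOR 00100111 = 11101011
01011101 XOR 00101110 = 01110011
00001000 XOR 10101011 = 10100011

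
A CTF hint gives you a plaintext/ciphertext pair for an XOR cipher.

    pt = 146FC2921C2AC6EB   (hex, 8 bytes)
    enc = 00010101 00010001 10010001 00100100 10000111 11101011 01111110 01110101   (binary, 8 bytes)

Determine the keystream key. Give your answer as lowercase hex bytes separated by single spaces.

Since enc = pt ⊕ key, XORing both sides with pt gives key = pt ⊕ enc.
14 ⊕ 15 = 01
6f ⊕ 11 = 7e
c2 ⊕ 91 = 53
92 ⊕ 24 = b6
1c ⊕ 87 = 9b
2a ⊕ eb = c1
c6 ⊕ 7e = b8
eb ⊕ 75 = 9e

01 7e 53 b6 9b c1 b8 9e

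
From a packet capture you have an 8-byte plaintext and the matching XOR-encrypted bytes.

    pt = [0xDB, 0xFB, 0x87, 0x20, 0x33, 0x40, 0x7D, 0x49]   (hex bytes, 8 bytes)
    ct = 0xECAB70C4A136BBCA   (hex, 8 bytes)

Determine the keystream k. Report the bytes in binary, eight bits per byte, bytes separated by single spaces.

00110111 01010000 11110111 11100100 10010010 01110110 11000110 10000011

Since ct = pt ⊕ k, XORing both sides with pt gives k = pt ⊕ ct.
11011011 ⊕ 11101100 = 00110111
11111011 ⊕ 10101011 = 01010000
10000111 ⊕ 01110000 = 11110111
00100000 ⊕ 11000100 = 11100100
00110011 ⊕ 10100001 = 10010010
01000000 ⊕ 00110110 = 01110110
01111101 ⊕ 10111011 = 11000110
01001001 ⊕ 11001010 = 10000011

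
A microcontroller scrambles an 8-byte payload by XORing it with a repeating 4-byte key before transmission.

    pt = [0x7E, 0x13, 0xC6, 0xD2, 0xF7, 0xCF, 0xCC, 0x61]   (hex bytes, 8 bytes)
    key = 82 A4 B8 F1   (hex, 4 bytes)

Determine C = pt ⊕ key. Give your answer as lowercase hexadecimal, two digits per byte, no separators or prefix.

fcb77e23756b7490

The 4-byte key repeats, so the effective keystream is 82 a4 b8 f1 82 a4 b8 f1.
byte 0: 01111110 XOR 10000010 = 11111100
byte 1: 00010011 XOR 10100100 = 10110111
byte 2: 11000110 XOR 10111000 = 01111110
byte 3: 11010010 XOR 11110001 = 00100011
byte 4: 11110111 XOR 10000010 = 01110101
byte 5: 11001111 XOR 10100100 = 01101011
byte 6: 11001100 XOR 10111000 = 01110100
byte 7: 01100001 XOR 11110001 = 10010000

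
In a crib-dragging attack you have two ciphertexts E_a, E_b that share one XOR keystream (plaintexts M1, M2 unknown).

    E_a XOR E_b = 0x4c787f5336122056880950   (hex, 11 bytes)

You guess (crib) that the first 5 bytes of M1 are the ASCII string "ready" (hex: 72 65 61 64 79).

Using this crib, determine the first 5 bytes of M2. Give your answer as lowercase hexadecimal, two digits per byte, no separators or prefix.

3e1d1e374f

Since E_a ⊕ E_b = M1 ⊕ M2, XORing with the guessed M1 bytes yields the corresponding M2 bytes: M2 = (E_a ⊕ E_b) ⊕ M1.
byte 0:  76 xor 114 =  62
byte 1: 120 xor 101 =  29
byte 2: 127 xor  97 =  30
byte 3:  83 xor 100 =  55
byte 4:  54 xor 121 =  79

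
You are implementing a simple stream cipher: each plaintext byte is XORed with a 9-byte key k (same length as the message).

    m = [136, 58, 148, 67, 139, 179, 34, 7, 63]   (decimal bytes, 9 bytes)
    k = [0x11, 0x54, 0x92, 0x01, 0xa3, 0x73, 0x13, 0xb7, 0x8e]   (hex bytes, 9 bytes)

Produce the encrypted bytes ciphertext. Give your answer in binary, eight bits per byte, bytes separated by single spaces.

10011001 01101110 00000110 01000010 00101000 11000000 00110001 10110000 10110001

XOR is its own inverse, so applying the key byte-wise gives the result directly.
byte 0: 10001000 ^ 00010001 = 10011001
byte 1: 00111010 ^ 01010100 = 01101110
byte 2: 10010100 ^ 10010010 = 00000110
byte 3: 01000011 ^ 00000001 = 01000010
byte 4: 10001011 ^ 10100011 = 00101000
byte 5: 10110011 ^ 01110011 = 11000000
byte 6: 00100010 ^ 00010011 = 00110001
byte 7: 00000111 ^ 10110111 = 10110000
byte 8: 00111111 ^ 10001110 = 10110001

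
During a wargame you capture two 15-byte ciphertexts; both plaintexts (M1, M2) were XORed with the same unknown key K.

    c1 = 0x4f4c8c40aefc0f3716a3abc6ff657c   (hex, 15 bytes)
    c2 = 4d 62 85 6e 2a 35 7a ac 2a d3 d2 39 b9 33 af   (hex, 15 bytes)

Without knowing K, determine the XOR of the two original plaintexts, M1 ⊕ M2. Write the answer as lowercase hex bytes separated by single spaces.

c1 ⊕ c2 = (M1 ⊕ K) ⊕ (M2 ⊕ K) = M1 ⊕ M2 — the shared key cancels under XOR.
byte 0: 4f ⊕ 4d = 02
byte 1: 4c ⊕ 62 = 2e
byte 2: 8c ⊕ 85 = 09
byte 3: 40 ⊕ 6e = 2e
byte 4: ae ⊕ 2a = 84
byte 5: fc ⊕ 35 = c9
byte 6: 0f ⊕ 7a = 75
byte 7: 37 ⊕ ac = 9b
byte 8: 16 ⊕ 2a = 3c
byte 9: a3 ⊕ d3 = 70
byte 10: ab ⊕ d2 = 79
byte 11: c6 ⊕ 39 = ff
byte 12: ff ⊕ b9 = 46
byte 13: 65 ⊕ 33 = 56
byte 14: 7c ⊕ af = d3

02 2e 09 2e 84 c9 75 9b 3c 70 79 ff 46 56 d3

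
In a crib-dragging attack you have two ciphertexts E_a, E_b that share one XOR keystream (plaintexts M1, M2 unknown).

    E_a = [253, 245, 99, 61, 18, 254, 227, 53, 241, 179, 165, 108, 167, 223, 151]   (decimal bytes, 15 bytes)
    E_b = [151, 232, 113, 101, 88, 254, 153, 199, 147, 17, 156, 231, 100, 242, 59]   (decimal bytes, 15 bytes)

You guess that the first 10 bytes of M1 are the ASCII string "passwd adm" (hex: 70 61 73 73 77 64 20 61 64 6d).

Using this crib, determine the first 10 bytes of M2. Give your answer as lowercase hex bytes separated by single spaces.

First, E_a ⊕ E_b = (M1 ⊕ K) ⊕ (M2 ⊕ K) = M1 ⊕ M2, so the key drops out. Then M2 = (M1 ⊕ M2) ⊕ M1 over the first 10 bytes.
byte 0: (fd XOR 97) XOR 70 = 6a XOR 70 = 1a
byte 1: (f5 XOR e8) XOR 61 = 1d XOR 61 = 7c
byte 2: (63 XOR 71) XOR 73 = 12 XOR 73 = 61
byte 3: (3d XOR 65) XOR 73 = 58 XOR 73 = 2b
byte 4: (12 XOR 58) XOR 77 = 4a XOR 77 = 3d
byte 5: (fe XOR fe) XOR 64 = 00 XOR 64 = 64
byte 6: (e3 XOR 99) XOR 20 = 7a XOR 20 = 5a
byte 7: (35 XOR c7) XOR 61 = f2 XOR 61 = 93
byte 8: (f1 XOR 93) XOR 64 = 62 XOR 64 = 06
byte 9: (b3 XOR 11) XOR 6d = a2 XOR 6d = cf

1a 7c 61 2b 3d 64 5a 93 06 cf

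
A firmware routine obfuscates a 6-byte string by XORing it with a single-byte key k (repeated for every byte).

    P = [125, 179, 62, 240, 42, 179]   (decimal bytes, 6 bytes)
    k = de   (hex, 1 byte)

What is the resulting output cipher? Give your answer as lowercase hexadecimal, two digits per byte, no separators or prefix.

The 1-byte key repeats, so the effective keystream is de de de de de de.
byte 0: 7d xor de = a3
byte 1: b3 xor de = 6d
byte 2: 3e xor de = e0
byte 3: f0 xor de = 2e
byte 4: 2a xor de = f4
byte 5: b3 xor de = 6d

a36de02ef46d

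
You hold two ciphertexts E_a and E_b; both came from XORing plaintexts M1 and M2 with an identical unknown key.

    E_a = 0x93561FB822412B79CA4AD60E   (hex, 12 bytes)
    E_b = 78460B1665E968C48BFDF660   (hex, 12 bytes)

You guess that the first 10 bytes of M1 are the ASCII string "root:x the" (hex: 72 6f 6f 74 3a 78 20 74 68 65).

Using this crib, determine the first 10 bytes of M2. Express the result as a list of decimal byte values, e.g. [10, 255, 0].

[153, 127, 123, 218, 125, 208, 99, 201, 41, 210]

First, E_a ⊕ E_b = (M1 ⊕ K) ⊕ (M2 ⊕ K) = M1 ⊕ M2, so the key drops out. Then M2 = (M1 ⊕ M2) ⊕ M1 over the first 10 bytes.
byte 0: (93 XOR 78) XOR 72 = eb XOR 72 = 99
byte 1: (56 XOR 46) XOR 6f = 10 XOR 6f = 7f
byte 2: (1f XOR 0b) XOR 6f = 14 XOR 6f = 7b
byte 3: (b8 XOR 16) XOR 74 = ae XOR 74 = da
byte 4: (22 XOR 65) XOR 3a = 47 XOR 3a = 7d
byte 5: (41 XOR e9) XOR 78 = a8 XOR 78 = d0
byte 6: (2b XOR 68) XOR 20 = 43 XOR 20 = 63
byte 7: (79 XOR c4) XOR 74 = bd XOR 74 = c9
byte 8: (ca XOR 8b) XOR 68 = 41 XOR 68 = 29
byte 9: (4a XOR fd) XOR 65 = b7 XOR 65 = d2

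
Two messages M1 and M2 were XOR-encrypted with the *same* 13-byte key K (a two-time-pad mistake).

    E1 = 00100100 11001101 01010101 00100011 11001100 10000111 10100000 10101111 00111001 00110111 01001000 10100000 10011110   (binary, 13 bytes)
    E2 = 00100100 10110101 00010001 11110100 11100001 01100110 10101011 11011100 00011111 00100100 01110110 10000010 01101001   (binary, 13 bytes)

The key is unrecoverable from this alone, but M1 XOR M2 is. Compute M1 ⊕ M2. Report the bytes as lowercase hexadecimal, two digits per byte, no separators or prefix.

007844d72de10b7326133e22f7

E1 ⊕ E2 = (M1 ⊕ K) ⊕ (M2 ⊕ K) = M1 ⊕ M2 — the shared key cancels under XOR.
00100100 ^ 00100100 = 00000000
11001101 ^ 10110101 = 01111000
01010101 ^ 00010001 = 01000100
00100011 ^ 11110100 = 11010111
11001100 ^ 11100001 = 00101101
10000111 ^ 01100110 = 11100001
10100000 ^ 10101011 = 00001011
10101111 ^ 11011100 = 01110011
00111001 ^ 00011111 = 00100110
00110111 ^ 00100100 = 00010011
01001000 ^ 01110110 = 00111110
10100000 ^ 10000010 = 00100010
10011110 ^ 01101001 = 11110111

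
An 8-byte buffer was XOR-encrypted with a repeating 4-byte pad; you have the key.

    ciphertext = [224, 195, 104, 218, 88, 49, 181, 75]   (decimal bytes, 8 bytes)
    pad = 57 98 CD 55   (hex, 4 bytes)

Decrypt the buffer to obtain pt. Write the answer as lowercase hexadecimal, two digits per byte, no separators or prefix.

The 4-byte key repeats, so the effective keystream is 57 98 cd 55 57 98 cd 55.
byte 0: e0 xor 57 = b7
byte 1: c3 xor 98 = 5b
byte 2: 68 xor cd = a5
byte 3: da xor 55 = 8f
byte 4: 58 xor 57 = 0f
byte 5: 31 xor 98 = a9
byte 6: b5 xor cd = 78
byte 7: 4b xor 55 = 1e

b75ba58f0fa9781e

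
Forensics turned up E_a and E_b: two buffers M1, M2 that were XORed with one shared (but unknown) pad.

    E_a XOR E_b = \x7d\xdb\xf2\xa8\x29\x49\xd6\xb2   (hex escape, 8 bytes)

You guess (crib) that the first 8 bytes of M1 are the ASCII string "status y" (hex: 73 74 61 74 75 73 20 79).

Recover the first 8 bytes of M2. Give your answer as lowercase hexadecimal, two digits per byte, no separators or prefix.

Since E_a ⊕ E_b = M1 ⊕ M2, XORing with the guessed M1 bytes yields the corresponding M2 bytes: M2 = (E_a ⊕ E_b) ⊕ M1.
7d XOR 73 = 0e
db XOR 74 = af
f2 XOR 61 = 93
a8 XOR 74 = dc
29 XOR 75 = 5c
49 XOR 73 = 3a
d6 XOR 20 = f6
b2 XOR 79 = cb

0eaf93dc5c3af6cb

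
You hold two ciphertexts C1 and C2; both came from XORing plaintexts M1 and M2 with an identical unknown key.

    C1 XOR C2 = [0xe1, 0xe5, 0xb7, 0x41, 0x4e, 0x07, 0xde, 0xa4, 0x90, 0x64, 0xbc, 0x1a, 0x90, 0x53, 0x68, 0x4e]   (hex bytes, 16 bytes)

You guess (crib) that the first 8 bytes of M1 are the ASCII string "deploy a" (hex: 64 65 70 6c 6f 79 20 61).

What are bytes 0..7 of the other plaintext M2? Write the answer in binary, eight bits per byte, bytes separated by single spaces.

Since C1 ⊕ C2 = M1 ⊕ M2, XORing with the guessed M1 bytes yields the corresponding M2 bytes: M2 = (C1 ⊕ C2) ⊕ M1.
225 xor 100 = 133
229 xor 101 = 128
183 xor 112 = 199
 65 xor 108 =  45
 78 xor 111 =  33
  7 xor 121 = 126
222 xor  32 = 254
164 xor  97 = 197

10000101 10000000 11000111 00101101 00100001 01111110 11111110 11000101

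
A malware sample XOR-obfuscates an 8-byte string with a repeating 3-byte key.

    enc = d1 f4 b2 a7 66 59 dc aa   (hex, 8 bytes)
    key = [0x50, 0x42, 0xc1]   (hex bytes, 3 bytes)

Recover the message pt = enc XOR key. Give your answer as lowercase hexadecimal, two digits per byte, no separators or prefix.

81b673f724988ce8

The 3-byte key repeats, so the effective keystream is 50 42 c1 50 42 c1 50 42.
byte 0: 209 ⊕  80 = 129
byte 1: 244 ⊕  66 = 182
byte 2: 178 ⊕ 193 = 115
byte 3: 167 ⊕  80 = 247
byte 4: 102 ⊕  66 =  36
byte 5:  89 ⊕ 193 = 152
byte 6: 220 ⊕  80 = 140
byte 7: 170 ⊕  66 = 232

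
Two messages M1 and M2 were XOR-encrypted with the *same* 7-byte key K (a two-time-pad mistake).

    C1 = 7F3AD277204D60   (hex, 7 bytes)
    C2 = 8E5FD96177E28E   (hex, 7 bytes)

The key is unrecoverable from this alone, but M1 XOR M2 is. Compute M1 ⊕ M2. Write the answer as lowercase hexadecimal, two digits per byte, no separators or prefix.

C1 ⊕ C2 = (M1 ⊕ K) ⊕ (M2 ⊕ K) = M1 ⊕ M2 — the shared key cancels under XOR.
7f xor 8e = f1
3a xor 5f = 65
d2 xor d9 = 0b
77 xor 61 = 16
20 xor 77 = 57
4d xor e2 = af
60 xor 8e = ee

f1650b1657afee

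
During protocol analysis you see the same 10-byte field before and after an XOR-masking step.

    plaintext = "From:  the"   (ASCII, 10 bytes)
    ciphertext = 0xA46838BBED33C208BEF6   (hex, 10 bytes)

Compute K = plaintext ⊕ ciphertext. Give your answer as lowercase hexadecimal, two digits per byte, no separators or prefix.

Since ciphertext = plaintext ⊕ K, XORing both sides with plaintext gives K = plaintext ⊕ ciphertext.
 70 ^ 164 = 226
114 ^ 104 =  26
111 ^  56 =  87
109 ^ 187 = 214
 58 ^ 237 = 215
 32 ^  51 =  19
 32 ^ 194 = 226
116 ^   8 = 124
104 ^ 190 = 214
101 ^ 246 = 147

e21a57d6d713e27cd693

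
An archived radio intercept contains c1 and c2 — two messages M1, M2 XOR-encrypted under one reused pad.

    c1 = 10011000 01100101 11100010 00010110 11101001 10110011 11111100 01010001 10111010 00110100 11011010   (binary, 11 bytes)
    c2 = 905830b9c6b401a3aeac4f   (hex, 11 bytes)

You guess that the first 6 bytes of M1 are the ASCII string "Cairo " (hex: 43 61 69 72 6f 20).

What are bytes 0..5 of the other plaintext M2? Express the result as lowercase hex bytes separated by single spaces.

First, c1 ⊕ c2 = (M1 ⊕ K) ⊕ (M2 ⊕ K) = M1 ⊕ M2, so the key drops out. Then M2 = (M1 ⊕ M2) ⊕ M1 over the first 6 bytes.
byte 0: (98 XOR 90) XOR 43 = 08 XOR 43 = 4b
byte 1: (65 XOR 58) XOR 61 = 3d XOR 61 = 5c
byte 2: (e2 XOR 30) XOR 69 = d2 XOR 69 = bb
byte 3: (16 XOR b9) XOR 72 = af XOR 72 = dd
byte 4: (e9 XOR c6) XOR 6f = 2f XOR 6f = 40
byte 5: (b3 XOR b4) XOR 20 = 07 XOR 20 = 27

4b 5c bb dd 40 27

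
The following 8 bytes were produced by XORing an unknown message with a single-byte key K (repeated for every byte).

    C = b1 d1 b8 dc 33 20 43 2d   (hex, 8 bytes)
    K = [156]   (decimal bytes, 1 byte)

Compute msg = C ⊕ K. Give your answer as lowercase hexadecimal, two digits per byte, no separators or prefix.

The 1-byte key repeats, so the effective keystream is 9c 9c 9c 9c 9c 9c 9c 9c.
byte 0: b1 ⊕ 9c = 2d
byte 1: d1 ⊕ 9c = 4d
byte 2: b8 ⊕ 9c = 24
byte 3: dc ⊕ 9c = 40
byte 4: 33 ⊕ 9c = af
byte 5: 20 ⊕ 9c = bc
byte 6: 43 ⊕ 9c = df
byte 7: 2d ⊕ 9c = b1

2d4d2440afbcdfb1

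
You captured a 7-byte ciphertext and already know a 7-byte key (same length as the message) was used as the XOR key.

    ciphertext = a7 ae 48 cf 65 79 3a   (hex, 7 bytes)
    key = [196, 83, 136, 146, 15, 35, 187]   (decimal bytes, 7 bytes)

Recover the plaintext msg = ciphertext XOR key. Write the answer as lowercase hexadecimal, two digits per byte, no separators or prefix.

63fdc05d6a5a81

XOR is its own inverse, so applying the key byte-wise gives the result directly.
a7 XOR c4 = 63
ae XOR 53 = fd
48 XOR 88 = c0
cf XOR 92 = 5d
65 XOR 0f = 6a
79 XOR 23 = 5a
3a XOR bb = 81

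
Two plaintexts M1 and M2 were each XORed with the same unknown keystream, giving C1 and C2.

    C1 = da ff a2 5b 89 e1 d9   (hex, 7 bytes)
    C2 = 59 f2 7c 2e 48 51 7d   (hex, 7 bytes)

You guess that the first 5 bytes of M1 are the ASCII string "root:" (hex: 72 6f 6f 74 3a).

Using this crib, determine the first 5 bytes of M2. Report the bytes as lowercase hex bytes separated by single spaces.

First, C1 ⊕ C2 = (M1 ⊕ K) ⊕ (M2 ⊕ K) = M1 ⊕ M2, so the key drops out. Then M2 = (M1 ⊕ M2) ⊕ M1 over the first 5 bytes.
byte 0: (da ⊕ 59) ⊕ 72 = 83 ⊕ 72 = f1
byte 1: (ff ⊕ f2) ⊕ 6f = 0d ⊕ 6f = 62
byte 2: (a2 ⊕ 7c) ⊕ 6f = de ⊕ 6f = b1
byte 3: (5b ⊕ 2e) ⊕ 74 = 75 ⊕ 74 = 01
byte 4: (89 ⊕ 48) ⊕ 3a = c1 ⊕ 3a = fb

f1 62 b1 01 fb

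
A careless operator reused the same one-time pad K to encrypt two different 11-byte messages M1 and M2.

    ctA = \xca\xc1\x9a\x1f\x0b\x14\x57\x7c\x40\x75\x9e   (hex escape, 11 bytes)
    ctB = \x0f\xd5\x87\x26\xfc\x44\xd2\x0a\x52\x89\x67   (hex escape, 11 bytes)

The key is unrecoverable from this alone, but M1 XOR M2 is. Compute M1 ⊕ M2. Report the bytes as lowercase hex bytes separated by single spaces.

ctA ⊕ ctB = (M1 ⊕ K) ⊕ (M2 ⊕ K) = M1 ⊕ M2 — the shared key cancels under XOR.
ca ^ 0f = c5
c1 ^ d5 = 14
9a ^ 87 = 1d
1f ^ 26 = 39
0b ^ fc = f7
14 ^ 44 = 50
57 ^ d2 = 85
7c ^ 0a = 76
40 ^ 52 = 12
75 ^ 89 = fc
9e ^ 67 = f9

c5 14 1d 39 f7 50 85 76 12 fc f9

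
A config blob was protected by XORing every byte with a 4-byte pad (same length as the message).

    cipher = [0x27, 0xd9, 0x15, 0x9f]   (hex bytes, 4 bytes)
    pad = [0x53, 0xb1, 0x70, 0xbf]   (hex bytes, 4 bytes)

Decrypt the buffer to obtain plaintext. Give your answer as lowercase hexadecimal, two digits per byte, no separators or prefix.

74686520

00100111 ⊕ 01010011 = 01110100
11011001 ⊕ 10110001 = 01101000
00010101 ⊕ 01110000 = 01100101
10011111 ⊕ 10111111 = 00100000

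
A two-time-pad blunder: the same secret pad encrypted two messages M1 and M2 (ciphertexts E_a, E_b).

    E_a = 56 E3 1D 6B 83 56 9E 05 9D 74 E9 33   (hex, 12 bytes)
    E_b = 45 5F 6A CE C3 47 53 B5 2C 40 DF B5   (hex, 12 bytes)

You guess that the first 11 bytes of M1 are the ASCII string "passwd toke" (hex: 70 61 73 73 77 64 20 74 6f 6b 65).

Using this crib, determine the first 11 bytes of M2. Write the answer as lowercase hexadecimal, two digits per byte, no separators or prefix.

63dd04d63775edc4de5f53

First, E_a ⊕ E_b = (M1 ⊕ K) ⊕ (M2 ⊕ K) = M1 ⊕ M2, so the key drops out. Then M2 = (M1 ⊕ M2) ⊕ M1 over the first 11 bytes.
byte 0: (56 ⊕ 45) ⊕ 70 = 13 ⊕ 70 = 63
byte 1: (e3 ⊕ 5f) ⊕ 61 = bc ⊕ 61 = dd
byte 2: (1d ⊕ 6a) ⊕ 73 = 77 ⊕ 73 = 04
byte 3: (6b ⊕ ce) ⊕ 73 = a5 ⊕ 73 = d6
byte 4: (83 ⊕ c3) ⊕ 77 = 40 ⊕ 77 = 37
byte 5: (56 ⊕ 47) ⊕ 64 = 11 ⊕ 64 = 75
byte 6: (9e ⊕ 53) ⊕ 20 = cd ⊕ 20 = ed
byte 7: (05 ⊕ b5) ⊕ 74 = b0 ⊕ 74 = c4
byte 8: (9d ⊕ 2c) ⊕ 6f = b1 ⊕ 6f = de
byte 9: (74 ⊕ 40) ⊕ 6b = 34 ⊕ 6b = 5f
byte 10: (e9 ⊕ df) ⊕ 65 = 36 ⊕ 65 = 53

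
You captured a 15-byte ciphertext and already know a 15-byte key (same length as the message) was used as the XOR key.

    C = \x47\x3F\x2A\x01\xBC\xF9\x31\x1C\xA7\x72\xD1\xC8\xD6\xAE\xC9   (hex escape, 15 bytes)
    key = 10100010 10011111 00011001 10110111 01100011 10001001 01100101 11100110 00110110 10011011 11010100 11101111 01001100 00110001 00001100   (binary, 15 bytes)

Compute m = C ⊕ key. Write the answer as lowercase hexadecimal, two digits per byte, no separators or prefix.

XOR is its own inverse, so applying the key byte-wise gives the result directly.
byte 0: 47 xor a2 = e5
byte 1: 3f xor 9f = a0
byte 2: 2a xor 19 = 33
byte 3: 01 xor b7 = b6
byte 4: bc xor 63 = df
byte 5: f9 xor 89 = 70
byte 6: 31 xor 65 = 54
byte 7: 1c xor e6 = fa
byte 8: a7 xor 36 = 91
byte 9: 72 xor 9b = e9
byte 10: d1 xor d4 = 05
byte 11: c8 xor ef = 27
byte 12: d6 xor 4c = 9a
byte 13: ae xor 31 = 9f
byte 14: c9 xor 0c = c5

e5a033b6df7054fa91e905279a9fc5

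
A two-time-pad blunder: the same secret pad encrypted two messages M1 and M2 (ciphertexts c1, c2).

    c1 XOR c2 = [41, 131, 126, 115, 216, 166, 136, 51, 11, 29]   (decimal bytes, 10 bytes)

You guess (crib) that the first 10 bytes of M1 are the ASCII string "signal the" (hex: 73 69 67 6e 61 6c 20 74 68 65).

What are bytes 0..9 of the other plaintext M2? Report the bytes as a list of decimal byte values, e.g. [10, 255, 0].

[90, 234, 25, 29, 185, 202, 168, 71, 99, 120]

Since c1 ⊕ c2 = M1 ⊕ M2, XORing with the guessed M1 bytes yields the corresponding M2 bytes: M2 = (c1 ⊕ c2) ⊕ M1.
00101001 ^ 01110011 = 01011010
10000011 ^ 01101001 = 11101010
01111110 ^ 01100111 = 00011001
01110011 ^ 01101110 = 00011101
11011000 ^ 01100001 = 10111001
10100110 ^ 01101100 = 11001010
10001000 ^ 00100000 = 10101000
00110011 ^ 01110100 = 01000111
00001011 ^ 01101000 = 01100011
00011101 ^ 01100101 = 01111000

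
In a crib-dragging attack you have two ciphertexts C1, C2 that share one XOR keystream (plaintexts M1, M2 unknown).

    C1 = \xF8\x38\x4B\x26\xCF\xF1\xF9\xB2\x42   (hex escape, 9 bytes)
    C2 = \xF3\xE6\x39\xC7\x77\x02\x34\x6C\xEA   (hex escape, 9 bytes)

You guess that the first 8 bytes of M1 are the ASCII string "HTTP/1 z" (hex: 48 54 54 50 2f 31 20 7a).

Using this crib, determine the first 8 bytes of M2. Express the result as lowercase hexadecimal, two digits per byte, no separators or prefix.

First, C1 ⊕ C2 = (M1 ⊕ K) ⊕ (M2 ⊕ K) = M1 ⊕ M2, so the key drops out. Then M2 = (M1 ⊕ M2) ⊕ M1 over the first 8 bytes.
byte 0: (f8 ^ f3) ^ 48 = 0b ^ 48 = 43
byte 1: (38 ^ e6) ^ 54 = de ^ 54 = 8a
byte 2: (4b ^ 39) ^ 54 = 72 ^ 54 = 26
byte 3: (26 ^ c7) ^ 50 = e1 ^ 50 = b1
byte 4: (cf ^ 77) ^ 2f = b8 ^ 2f = 97
byte 5: (f1 ^ 02) ^ 31 = f3 ^ 31 = c2
byte 6: (f9 ^ 34) ^ 20 = cd ^ 20 = ed
byte 7: (b2 ^ 6c) ^ 7a = de ^ 7a = a4

438a26b197c2eda4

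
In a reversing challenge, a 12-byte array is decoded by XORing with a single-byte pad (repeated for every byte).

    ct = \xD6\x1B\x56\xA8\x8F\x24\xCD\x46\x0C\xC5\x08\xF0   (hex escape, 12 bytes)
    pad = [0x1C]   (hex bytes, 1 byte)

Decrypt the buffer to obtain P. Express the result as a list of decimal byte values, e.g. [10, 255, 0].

[202, 7, 74, 180, 147, 56, 209, 90, 16, 217, 20, 236]

The 1-byte key repeats, so the effective keystream is 1c 1c 1c 1c 1c 1c 1c 1c 1c 1c 1c 1c.
byte 0: 214 XOR  28 = 202
byte 1:  27 XOR  28 =   7
byte 2:  86 XOR  28 =  74
byte 3: 168 XOR  28 = 180
byte 4: 143 XOR  28 = 147
byte 5:  36 XOR  28 =  56
byte 6: 205 XOR  28 = 209
byte 7:  70 XOR  28 =  90
byte 8:  12 XOR  28 =  16
byte 9: 197 XOR  28 = 217
byte 10:   8 XOR  28 =  20
byte 11: 240 XOR  28 = 236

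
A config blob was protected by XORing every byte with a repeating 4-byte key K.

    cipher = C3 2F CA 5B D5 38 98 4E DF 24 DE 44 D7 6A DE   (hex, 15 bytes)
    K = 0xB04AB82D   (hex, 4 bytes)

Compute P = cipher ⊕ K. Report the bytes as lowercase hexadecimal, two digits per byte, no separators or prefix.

The 4-byte key repeats, so the effective keystream is b0 4a b8 2d b0 4a b8 2d b0 4a b8 2d b0 4a b8.
byte 0: 11000011 xor 10110000 = 01110011
byte 1: 00101111 xor 01001010 = 01100101
byte 2: 11001010 xor 10111000 = 01110010
byte 3: 01011011 xor 00101101 = 01110110
byte 4: 11010101 xor 10110000 = 01100101
byte 5: 00111000 xor 01001010 = 01110010
byte 6: 10011000 xor 10111000 = 00100000
byte 7: 01001110 xor 00101101 = 01100011
byte 8: 11011111 xor 10110000 = 01101111
byte 9: 00100100 xor 01001010 = 01101110
byte 10: 11011110 xor 10111000 = 01100110
byte 11: 01000100 xor 00101101 = 01101001
byte 12: 11010111 xor 10110000 = 01100111
byte 13: 01101010 xor 01001010 = 00100000
byte 14: 11011110 xor 10111000 = 01100110

73657276657220636f6e6669672066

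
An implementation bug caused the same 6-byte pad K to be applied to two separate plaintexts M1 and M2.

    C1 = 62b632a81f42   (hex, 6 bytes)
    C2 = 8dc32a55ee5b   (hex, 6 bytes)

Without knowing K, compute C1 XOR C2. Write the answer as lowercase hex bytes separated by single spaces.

C1 ⊕ C2 = (M1 ⊕ K) ⊕ (M2 ⊕ K) = M1 ⊕ M2 — the shared key cancels under XOR.
01100010 ⊕ 10001101 = 11101111
10110110 ⊕ 11000011 = 01110101
00110010 ⊕ 00101010 = 00011000
10101000 ⊕ 01010101 = 11111101
00011111 ⊕ 11101110 = 11110001
01000010 ⊕ 01011011 = 00011001

ef 75 18 fd f1 19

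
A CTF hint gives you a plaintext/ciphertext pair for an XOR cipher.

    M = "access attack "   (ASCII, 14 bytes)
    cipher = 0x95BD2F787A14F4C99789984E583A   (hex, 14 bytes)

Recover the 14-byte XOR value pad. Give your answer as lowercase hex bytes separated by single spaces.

Since cipher = M ⊕ pad, XORing both sides with M gives pad = M ⊕ cipher.
61 ^ 95 = f4
63 ^ bd = de
63 ^ 2f = 4c
65 ^ 78 = 1d
73 ^ 7a = 09
73 ^ 14 = 67
20 ^ f4 = d4
61 ^ c9 = a8
74 ^ 97 = e3
74 ^ 89 = fd
61 ^ 98 = f9
63 ^ 4e = 2d
6b ^ 58 = 33
20 ^ 3a = 1a

f4 de 4c 1d 09 67 d4 a8 e3 fd f9 2d 33 1a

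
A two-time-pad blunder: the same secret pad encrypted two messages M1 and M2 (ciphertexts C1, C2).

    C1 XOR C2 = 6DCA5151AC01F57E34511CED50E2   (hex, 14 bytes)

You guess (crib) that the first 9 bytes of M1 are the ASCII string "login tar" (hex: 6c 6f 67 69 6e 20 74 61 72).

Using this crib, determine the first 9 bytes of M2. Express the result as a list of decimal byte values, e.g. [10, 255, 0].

Since C1 ⊕ C2 = M1 ⊕ M2, XORing with the guessed M1 bytes yields the corresponding M2 bytes: M2 = (C1 ⊕ C2) ⊕ M1.
6d ⊕ 6c = 01
ca ⊕ 6f = a5
51 ⊕ 67 = 36
51 ⊕ 69 = 38
ac ⊕ 6e = c2
01 ⊕ 20 = 21
f5 ⊕ 74 = 81
7e ⊕ 61 = 1f
34 ⊕ 72 = 46

[1, 165, 54, 56, 194, 33, 129, 31, 70]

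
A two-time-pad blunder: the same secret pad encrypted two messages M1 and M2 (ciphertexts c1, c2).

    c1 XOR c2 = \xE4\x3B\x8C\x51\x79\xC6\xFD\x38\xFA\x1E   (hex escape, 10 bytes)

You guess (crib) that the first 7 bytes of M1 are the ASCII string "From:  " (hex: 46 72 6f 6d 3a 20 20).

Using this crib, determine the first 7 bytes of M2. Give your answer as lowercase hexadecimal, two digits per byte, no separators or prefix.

Since c1 ⊕ c2 = M1 ⊕ M2, XORing with the guessed M1 bytes yields the corresponding M2 bytes: M2 = (c1 ⊕ c2) ⊕ M1.
byte 0: e4 ⊕ 46 = a2
byte 1: 3b ⊕ 72 = 49
byte 2: 8c ⊕ 6f = e3
byte 3: 51 ⊕ 6d = 3c
byte 4: 79 ⊕ 3a = 43
byte 5: c6 ⊕ 20 = e6
byte 6: fd ⊕ 20 = dd

a249e33c43e6dd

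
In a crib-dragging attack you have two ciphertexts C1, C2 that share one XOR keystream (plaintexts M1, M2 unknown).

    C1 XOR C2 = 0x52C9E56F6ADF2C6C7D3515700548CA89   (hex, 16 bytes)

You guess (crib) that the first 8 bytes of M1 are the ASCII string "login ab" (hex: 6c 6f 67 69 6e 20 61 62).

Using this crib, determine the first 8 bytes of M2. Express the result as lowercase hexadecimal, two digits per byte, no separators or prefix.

Since C1 ⊕ C2 = M1 ⊕ M2, XORing with the guessed M1 bytes yields the corresponding M2 bytes: M2 = (C1 ⊕ C2) ⊕ M1.
byte 0: 52 ^ 6c = 3e
byte 1: c9 ^ 6f = a6
byte 2: e5 ^ 67 = 82
byte 3: 6f ^ 69 = 06
byte 4: 6a ^ 6e = 04
byte 5: df ^ 20 = ff
byte 6: 2c ^ 61 = 4d
byte 7: 6c ^ 62 = 0e

3ea6820604ff4d0e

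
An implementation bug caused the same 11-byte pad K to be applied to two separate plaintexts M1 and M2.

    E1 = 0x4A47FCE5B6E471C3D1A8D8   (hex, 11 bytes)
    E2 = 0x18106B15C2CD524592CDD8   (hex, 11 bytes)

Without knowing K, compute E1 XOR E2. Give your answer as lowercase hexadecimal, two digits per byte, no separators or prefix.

E1 ⊕ E2 = (M1 ⊕ K) ⊕ (M2 ⊕ K) = M1 ⊕ M2 — the shared key cancels under XOR.
4a ⊕ 18 = 52
47 ⊕ 10 = 57
fc ⊕ 6b = 97
e5 ⊕ 15 = f0
b6 ⊕ c2 = 74
e4 ⊕ cd = 29
71 ⊕ 52 = 23
c3 ⊕ 45 = 86
d1 ⊕ 92 = 43
a8 ⊕ cd = 65
d8 ⊕ d8 = 00

525797f074292386436500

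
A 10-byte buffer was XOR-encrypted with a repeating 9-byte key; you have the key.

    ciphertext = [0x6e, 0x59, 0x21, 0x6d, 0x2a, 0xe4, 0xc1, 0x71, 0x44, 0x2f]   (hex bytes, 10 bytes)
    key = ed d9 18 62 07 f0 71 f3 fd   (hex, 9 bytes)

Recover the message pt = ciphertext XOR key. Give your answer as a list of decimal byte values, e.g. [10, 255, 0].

[131, 128, 57, 15, 45, 20, 176, 130, 185, 194]

The 9-byte key repeats, so the effective keystream is ed d9 18 62 07 f0 71 f3 fd ed.
byte 0: 01101110 ^ 11101101 = 10000011
byte 1: 01011001 ^ 11011001 = 10000000
byte 2: 00100001 ^ 00011000 = 00111001
byte 3: 01101101 ^ 01100010 = 00001111
byte 4: 00101010 ^ 00000111 = 00101101
byte 5: 11100100 ^ 11110000 = 00010100
byte 6: 11000001 ^ 01110001 = 10110000
byte 7: 01110001 ^ 11110011 = 10000010
byte 8: 01000100 ^ 11111101 = 10111001
byte 9: 00101111 ^ 11101101 = 11000010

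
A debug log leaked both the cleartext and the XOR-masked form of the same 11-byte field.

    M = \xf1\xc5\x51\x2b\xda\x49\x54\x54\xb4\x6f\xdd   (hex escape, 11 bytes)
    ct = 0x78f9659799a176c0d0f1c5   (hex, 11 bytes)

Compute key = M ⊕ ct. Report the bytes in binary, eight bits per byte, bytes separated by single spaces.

10001001 00111100 00110100 10111100 01000011 11101000 00100010 10010100 01100100 10011110 00011000

Since ct = M ⊕ key, XORing both sides with M gives key = M ⊕ ct.
f1 XOR 78 = 89
c5 XOR f9 = 3c
51 XOR 65 = 34
2b XOR 97 = bc
da XOR 99 = 43
49 XOR a1 = e8
54 XOR 76 = 22
54 XOR c0 = 94
b4 XOR d0 = 64
6f XOR f1 = 9e
dd XOR c5 = 18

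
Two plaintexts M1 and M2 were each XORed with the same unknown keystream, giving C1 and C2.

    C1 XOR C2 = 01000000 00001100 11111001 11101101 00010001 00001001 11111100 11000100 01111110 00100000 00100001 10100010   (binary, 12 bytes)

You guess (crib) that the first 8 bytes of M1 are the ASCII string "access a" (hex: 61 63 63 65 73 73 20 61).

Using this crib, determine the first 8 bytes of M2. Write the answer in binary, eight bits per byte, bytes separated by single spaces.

00100001 01101111 10011010 10001000 01100010 01111010 11011100 10100101

Since C1 ⊕ C2 = M1 ⊕ M2, XORing with the guessed M1 bytes yields the corresponding M2 bytes: M2 = (C1 ⊕ C2) ⊕ M1.
01000000 ^ 01100001 = 00100001
00001100 ^ 01100011 = 01101111
11111001 ^ 01100011 = 10011010
11101101 ^ 01100101 = 10001000
00010001 ^ 01110011 = 01100010
00001001 ^ 01110011 = 01111010
11111100 ^ 00100000 = 11011100
11000100 ^ 01100001 = 10100101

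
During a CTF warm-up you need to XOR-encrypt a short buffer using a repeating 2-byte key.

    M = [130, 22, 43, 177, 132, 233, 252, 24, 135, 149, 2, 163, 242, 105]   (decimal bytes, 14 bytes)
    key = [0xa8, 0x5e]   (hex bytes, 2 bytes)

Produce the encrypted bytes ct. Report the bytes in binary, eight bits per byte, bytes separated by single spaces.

00101010 01001000 10000011 11101111 00101100 10110111 01010100 01000110 00101111 11001011 10101010 11111101 01011010 00110111

The 2-byte key repeats, so the effective keystream is a8 5e a8 5e a8 5e a8 5e a8 5e a8 5e a8 5e.
byte 0: 10000010 ⊕ 10101000 = 00101010
byte 1: 00010110 ⊕ 01011110 = 01001000
byte 2: 00101011 ⊕ 10101000 = 10000011
byte 3: 10110001 ⊕ 01011110 = 11101111
byte 4: 10000100 ⊕ 10101000 = 00101100
byte 5: 11101001 ⊕ 01011110 = 10110111
byte 6: 11111100 ⊕ 10101000 = 01010100
byte 7: 00011000 ⊕ 01011110 = 01000110
byte 8: 10000111 ⊕ 10101000 = 00101111
byte 9: 10010101 ⊕ 01011110 = 11001011
byte 10: 00000010 ⊕ 10101000 = 10101010
byte 11: 10100011 ⊕ 01011110 = 11111101
byte 12: 11110010 ⊕ 10101000 = 01011010
byte 13: 01101001 ⊕ 01011110 = 00110111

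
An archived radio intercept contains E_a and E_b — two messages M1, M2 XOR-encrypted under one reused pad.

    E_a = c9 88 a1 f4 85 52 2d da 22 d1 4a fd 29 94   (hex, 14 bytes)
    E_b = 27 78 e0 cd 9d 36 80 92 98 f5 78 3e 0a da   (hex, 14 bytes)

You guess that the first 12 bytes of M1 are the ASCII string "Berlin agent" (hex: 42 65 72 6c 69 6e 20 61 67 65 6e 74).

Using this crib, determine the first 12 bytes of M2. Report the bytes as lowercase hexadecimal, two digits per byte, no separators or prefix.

First, E_a ⊕ E_b = (M1 ⊕ K) ⊕ (M2 ⊕ K) = M1 ⊕ M2, so the key drops out. Then M2 = (M1 ⊕ M2) ⊕ M1 over the first 12 bytes.
byte 0: (c9 xor 27) xor 42 = ee xor 42 = ac
byte 1: (88 xor 78) xor 65 = f0 xor 65 = 95
byte 2: (a1 xor e0) xor 72 = 41 xor 72 = 33
byte 3: (f4 xor cd) xor 6c = 39 xor 6c = 55
byte 4: (85 xor 9d) xor 69 = 18 xor 69 = 71
byte 5: (52 xor 36) xor 6e = 64 xor 6e = 0a
byte 6: (2d xor 80) xor 20 = ad xor 20 = 8d
byte 7: (da xor 92) xor 61 = 48 xor 61 = 29
byte 8: (22 xor 98) xor 67 = ba xor 67 = dd
byte 9: (d1 xor f5) xor 65 = 24 xor 65 = 41
byte 10: (4a xor 78) xor 6e = 32 xor 6e = 5c
byte 11: (fd xor 3e) xor 74 = c3 xor 74 = b7

ac953355710a8d29dd415cb7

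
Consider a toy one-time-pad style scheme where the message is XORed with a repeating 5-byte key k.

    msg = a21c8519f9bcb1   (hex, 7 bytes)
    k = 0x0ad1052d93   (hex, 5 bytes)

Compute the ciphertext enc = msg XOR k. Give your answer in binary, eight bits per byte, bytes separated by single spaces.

The 5-byte key repeats, so the effective keystream is 0a d1 05 2d 93 0a d1.
byte 0: 162 XOR  10 = 168
byte 1:  28 XOR 209 = 205
byte 2: 133 XOR   5 = 128
byte 3:  25 XOR  45 =  52
byte 4: 249 XOR 147 = 106
byte 5: 188 XOR  10 = 182
byte 6: 177 XOR 209 =  96

10101000 11001101 10000000 00110100 01101010 10110110 01100000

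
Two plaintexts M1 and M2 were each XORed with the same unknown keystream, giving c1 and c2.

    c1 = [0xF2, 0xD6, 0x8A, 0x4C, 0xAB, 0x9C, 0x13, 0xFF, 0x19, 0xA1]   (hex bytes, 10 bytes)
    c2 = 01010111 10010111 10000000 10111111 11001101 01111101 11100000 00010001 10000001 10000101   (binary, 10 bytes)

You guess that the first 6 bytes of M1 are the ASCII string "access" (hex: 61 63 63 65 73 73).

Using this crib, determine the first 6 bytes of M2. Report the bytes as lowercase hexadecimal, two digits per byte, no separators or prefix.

First, c1 ⊕ c2 = (M1 ⊕ K) ⊕ (M2 ⊕ K) = M1 ⊕ M2, so the key drops out. Then M2 = (M1 ⊕ M2) ⊕ M1 over the first 6 bytes.
byte 0: (f2 XOR 57) XOR 61 = a5 XOR 61 = c4
byte 1: (d6 XOR 97) XOR 63 = 41 XOR 63 = 22
byte 2: (8a XOR 80) XOR 63 = 0a XOR 63 = 69
byte 3: (4c XOR bf) XOR 65 = f3 XOR 65 = 96
byte 4: (ab XOR cd) XOR 73 = 66 XOR 73 = 15
byte 5: (9c XOR 7d) XOR 73 = e1 XOR 73 = 92

c42269961592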